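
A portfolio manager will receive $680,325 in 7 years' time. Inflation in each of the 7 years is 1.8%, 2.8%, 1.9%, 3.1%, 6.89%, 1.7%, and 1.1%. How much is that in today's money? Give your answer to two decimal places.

$563,032.55

Price-level factor over 7 years: 1.018 × 1.028 × 1.019 × 1.031 × 1.0689 × 1.017 × 1.011 ≈ 1.2083226810.
Purchasing power today: $680,325 divided by that factor.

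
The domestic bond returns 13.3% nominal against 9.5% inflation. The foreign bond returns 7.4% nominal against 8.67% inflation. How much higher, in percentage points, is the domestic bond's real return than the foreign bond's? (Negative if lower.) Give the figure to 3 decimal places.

4.639

The domestic bond real return: 1.133/1.095 − 1 = 3.4703%.
The foreign bond real return: 1.074/1.0867 − 1 = -1.1687%.
Difference: 3.4703 − (-1.1687) = 4.6390 pp.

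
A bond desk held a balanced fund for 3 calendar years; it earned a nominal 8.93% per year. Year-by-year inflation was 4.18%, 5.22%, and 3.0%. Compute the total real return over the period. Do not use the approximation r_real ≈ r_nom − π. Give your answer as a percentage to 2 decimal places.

Cumulative inflation factor: 1.0418 × 1.0522 × 1.030 ≈ 1.12907.
Nominal growth factor: 1.29254. Real growth factor = 1.29254 / 1.12907 ≈ 1.14478.
Total real return ≈ 14.4782%.

14.48%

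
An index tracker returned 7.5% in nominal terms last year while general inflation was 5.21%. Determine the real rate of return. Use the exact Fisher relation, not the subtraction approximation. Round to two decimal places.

2.18%

Real return via the Fisher equation: (1 + 7.5%)/(1 + 5.21%) − 1 = 1.075/1.0521 − 1 ≈ 0.02177.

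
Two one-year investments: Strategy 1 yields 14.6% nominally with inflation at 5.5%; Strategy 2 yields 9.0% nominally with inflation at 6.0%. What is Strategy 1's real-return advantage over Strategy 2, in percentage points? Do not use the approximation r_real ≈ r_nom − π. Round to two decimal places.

Strategy 1 real return: 1.146/1.055 − 1 = 8.626%.
Strategy 2 real return: 1.090/1.060 − 1 = 2.830%.
Difference: 8.626 − 2.830 = 5.796 pp.

5.80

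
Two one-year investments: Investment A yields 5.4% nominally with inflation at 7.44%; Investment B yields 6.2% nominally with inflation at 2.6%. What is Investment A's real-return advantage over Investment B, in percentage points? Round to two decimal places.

Investment A real return: 1.054/1.0744 − 1 = -1.899%.
Investment B real return: 1.062/1.026 − 1 = 3.509%.
Difference: -1.899 − 3.509 = -5.408 pp.

-5.41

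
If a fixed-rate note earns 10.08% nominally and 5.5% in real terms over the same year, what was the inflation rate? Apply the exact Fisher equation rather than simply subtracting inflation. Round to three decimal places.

From (1+r_nom) = (1+r_real)(1+π), we get 1+π = (1 + 10.08%)/(1 + 5.5%) = 1.1008/1.055 ≈ 1.04341.
So π ≈ 4.3412%.

4.341%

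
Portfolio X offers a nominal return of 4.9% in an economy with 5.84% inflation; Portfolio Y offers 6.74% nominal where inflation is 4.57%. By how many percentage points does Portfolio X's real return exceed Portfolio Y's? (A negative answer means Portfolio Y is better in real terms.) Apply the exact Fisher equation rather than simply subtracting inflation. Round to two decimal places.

-2.96

Portfolio X real return: 1.049/1.0584 − 1 = -0.888%.
Portfolio Y real return: 1.0674/1.0457 − 1 = 2.075%.
Difference: -0.888 − 2.075 = -2.963 pp.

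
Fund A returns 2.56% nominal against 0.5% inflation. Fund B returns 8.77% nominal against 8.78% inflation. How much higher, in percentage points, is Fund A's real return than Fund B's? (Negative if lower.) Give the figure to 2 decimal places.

Fund A real return: 1.0256/1.005 − 1 = 2.050%.
Fund B real return: 1.0877/1.0878 − 1 = -0.009%.
Difference: 2.050 − (-0.009) = 2.059 pp.

2.06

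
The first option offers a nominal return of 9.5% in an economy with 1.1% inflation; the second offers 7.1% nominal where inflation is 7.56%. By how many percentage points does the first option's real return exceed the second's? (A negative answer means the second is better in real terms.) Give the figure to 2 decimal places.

The first option real return: 1.095/1.011 − 1 = 8.309%.
The second real return: 1.071/1.0756 − 1 = -0.428%.
Difference: 8.309 − (-0.428) = 8.737 pp.

8.74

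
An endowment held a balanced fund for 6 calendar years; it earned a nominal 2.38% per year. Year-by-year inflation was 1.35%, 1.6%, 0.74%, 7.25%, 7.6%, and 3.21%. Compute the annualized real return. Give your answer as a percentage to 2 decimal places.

-1.17%

Cumulative inflation factor: 1.0135 × 1.016 × 1.0074 × 1.0725 × 1.076 × 1.0321 ≈ 1.23552.
Nominal growth factor: 1.15157. Real growth factor = 1.15157 / 1.23552 ≈ 0.93205.
Annualized: 0.93205^(1/6) − 1 ≈ -0.01166.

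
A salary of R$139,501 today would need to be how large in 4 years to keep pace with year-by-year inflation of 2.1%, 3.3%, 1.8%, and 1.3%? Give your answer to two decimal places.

Cumulative price-level factor: 1.021 × 1.033 × 1.018 × 1.013 ≈ 1.0876352812.
The nominal amount required is R$139,501 scaled up by that factor.

R$151,726.21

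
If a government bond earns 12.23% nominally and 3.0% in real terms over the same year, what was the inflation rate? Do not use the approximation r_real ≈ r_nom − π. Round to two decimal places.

From (1+r_nom) = (1+r_real)(1+π), we get 1+π = (1 + 12.23%)/(1 + 3.0%) = 1.1223/1.030 ≈ 1.08961.
So π ≈ 8.9612%.

8.96%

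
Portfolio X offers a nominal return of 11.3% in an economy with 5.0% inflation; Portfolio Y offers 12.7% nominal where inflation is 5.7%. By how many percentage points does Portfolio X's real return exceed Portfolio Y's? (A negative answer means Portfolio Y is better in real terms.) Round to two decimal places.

Portfolio X real return: 1.113/1.050 − 1 = 6.000%.
Portfolio Y real return: 1.127/1.057 − 1 = 6.623%.
Difference: 6.000 − 6.623 = -0.623 pp.

-0.62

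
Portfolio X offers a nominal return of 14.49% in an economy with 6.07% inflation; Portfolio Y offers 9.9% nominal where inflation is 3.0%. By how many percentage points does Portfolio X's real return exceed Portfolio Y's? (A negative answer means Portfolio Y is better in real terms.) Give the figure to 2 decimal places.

1.24

Portfolio X real return: 1.1449/1.0607 − 1 = 7.938%.
Portfolio Y real return: 1.099/1.030 − 1 = 6.699%.
Difference: 7.938 − 6.699 = 1.239 pp.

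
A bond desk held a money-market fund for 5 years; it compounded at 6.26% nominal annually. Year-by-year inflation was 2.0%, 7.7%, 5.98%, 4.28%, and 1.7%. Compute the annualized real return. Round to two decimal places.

Cumulative inflation factor: 1.020 × 1.077 × 1.0598 × 1.0428 × 1.017 ≈ 1.23470.
Nominal growth factor: 1.35472. Real growth factor = 1.35472 / 1.23470 ≈ 1.09720.
Annualized: 1.09720^(1/5) − 1 ≈ 0.01873.

1.87%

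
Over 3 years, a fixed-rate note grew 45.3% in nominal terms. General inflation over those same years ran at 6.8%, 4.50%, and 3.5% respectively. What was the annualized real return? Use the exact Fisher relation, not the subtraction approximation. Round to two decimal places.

7.95%

Cumulative inflation factor: 1.068 × 1.0450 × 1.035 ≈ 1.15512.
Nominal growth factor: 1.45300. Real growth factor = 1.45300 / 1.15512 ≈ 1.25788.
Annualized: 1.25788^(1/3) − 1 ≈ 0.07947.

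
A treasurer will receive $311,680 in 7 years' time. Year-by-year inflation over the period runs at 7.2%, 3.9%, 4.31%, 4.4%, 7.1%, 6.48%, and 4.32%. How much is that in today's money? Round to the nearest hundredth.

$215,996.68

Price-level factor over 7 years: 1.072 × 1.039 × 1.0431 × 1.044 × 1.071 × 1.0648 × 1.0432 ≈ 1.4429851731.
Purchasing power today: $311,680 divided by that factor.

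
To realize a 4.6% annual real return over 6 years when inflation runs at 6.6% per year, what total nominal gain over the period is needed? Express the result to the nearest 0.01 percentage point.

Required annual nominal rate: (1+4.6%)(1+6.6%) − 1 = 11.5036%.
Cumulative over 6 years: (1 + 0.115036)^6 − 1 ≈ 0.92191.

92.19%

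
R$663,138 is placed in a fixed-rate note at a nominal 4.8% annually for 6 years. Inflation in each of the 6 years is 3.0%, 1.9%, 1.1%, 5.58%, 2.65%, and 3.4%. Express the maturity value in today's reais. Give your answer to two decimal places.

R$738,835.74

Nominal value at maturity: R$663,138 × (1 + 4.8%)^6 ≈ R$878,560.37.
Price-level factor over 6 years: 1.030 × 1.019 × 1.011 × 1.0558 × 1.0265 × 1.034 ≈ 1.1891146082.
Dividing the nominal maturity value by the price-level factor gives the value in today's money.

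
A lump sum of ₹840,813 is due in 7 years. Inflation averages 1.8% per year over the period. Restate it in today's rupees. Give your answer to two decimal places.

₹742,104.34

Price-level factor over 7 years: (1 + 1.8%)^7 ≈ 1.1330118341.
Purchasing power today: ₹840,813 divided by that factor.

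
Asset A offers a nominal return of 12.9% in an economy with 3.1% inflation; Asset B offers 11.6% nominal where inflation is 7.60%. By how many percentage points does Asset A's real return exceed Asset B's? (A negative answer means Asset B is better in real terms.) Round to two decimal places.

5.79

Asset A real return: 1.129/1.031 − 1 = 9.505%.
Asset B real return: 1.116/1.0760 − 1 = 3.717%.
Difference: 9.505 − 3.717 = 5.788 pp.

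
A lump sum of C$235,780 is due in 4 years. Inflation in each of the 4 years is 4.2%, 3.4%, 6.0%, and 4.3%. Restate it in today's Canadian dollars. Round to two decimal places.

C$197,937.71

Price-level factor over 4 years: 1.042 × 1.034 × 1.060 × 1.043 ≈ 1.1911828482.
Purchasing power today: C$235,780 divided by that factor.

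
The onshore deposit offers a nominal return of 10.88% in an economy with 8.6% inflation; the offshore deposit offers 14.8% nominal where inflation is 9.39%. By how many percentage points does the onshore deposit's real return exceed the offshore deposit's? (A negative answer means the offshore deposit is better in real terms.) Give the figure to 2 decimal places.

-2.85

The onshore deposit real return: 1.1088/1.086 − 1 = 2.099%.
The offshore deposit real return: 1.148/1.0939 − 1 = 4.946%.
Difference: 2.099 − 4.946 = -2.847 pp.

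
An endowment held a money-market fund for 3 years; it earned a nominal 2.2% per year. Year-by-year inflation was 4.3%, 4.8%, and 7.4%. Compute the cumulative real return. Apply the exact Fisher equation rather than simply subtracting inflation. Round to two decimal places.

Cumulative inflation factor: 1.043 × 1.048 × 1.074 ≈ 1.17395.
Nominal growth factor: 1.06746. Real growth factor = 1.06746 / 1.17395 ≈ 0.90929.
Total real return ≈ -9.0709%.

-9.07%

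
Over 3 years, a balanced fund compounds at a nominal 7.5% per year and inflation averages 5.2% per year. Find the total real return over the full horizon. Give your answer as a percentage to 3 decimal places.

The annual real rate is (1+7.5%)/(1+5.2%) − 1 = 2.1863%.
Compounded over 3 years: (1 + 0.021863)^3 − 1 ≈ 0.06703.

6.703%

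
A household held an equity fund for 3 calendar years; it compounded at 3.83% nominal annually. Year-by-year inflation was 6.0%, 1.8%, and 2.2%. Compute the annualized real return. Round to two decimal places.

0.50%

Cumulative inflation factor: 1.060 × 1.018 × 1.022 ≈ 1.10282.
Nominal growth factor: 1.11936. Real growth factor = 1.11936 / 1.10282 ≈ 1.01500.
Annualized: 1.01500^(1/3) − 1 ≈ 0.00497.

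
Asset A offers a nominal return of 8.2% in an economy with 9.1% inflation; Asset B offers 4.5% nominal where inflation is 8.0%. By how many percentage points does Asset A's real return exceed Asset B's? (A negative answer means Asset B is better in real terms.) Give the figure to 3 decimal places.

2.416

Asset A real return: 1.082/1.091 − 1 = -0.8249%.
Asset B real return: 1.045/1.080 − 1 = -3.2407%.
Difference: -0.8249 − (-3.2407) = 2.4158 pp.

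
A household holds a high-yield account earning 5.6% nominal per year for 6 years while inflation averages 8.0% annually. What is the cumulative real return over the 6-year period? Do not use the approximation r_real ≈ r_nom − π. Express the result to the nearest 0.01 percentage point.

-12.61%

The annual real rate is (1+5.6%)/(1+8.0%) − 1 = -2.2222%.
Compounded over 6 years: (1 + -0.022222)^6 − 1 ≈ -0.12614.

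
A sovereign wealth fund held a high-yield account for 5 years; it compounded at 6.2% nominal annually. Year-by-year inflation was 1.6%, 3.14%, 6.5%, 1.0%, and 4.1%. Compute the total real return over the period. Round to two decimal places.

Cumulative inflation factor: 1.016 × 1.0314 × 1.065 × 1.010 × 1.041 ≈ 1.17339.
Nominal growth factor: 1.35090. Real growth factor = 1.35090 / 1.17339 ≈ 1.15128.
Total real return ≈ 15.1278%.

15.13%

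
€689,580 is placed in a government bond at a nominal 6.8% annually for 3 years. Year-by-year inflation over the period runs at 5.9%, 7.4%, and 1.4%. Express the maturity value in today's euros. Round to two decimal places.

Nominal value at maturity: €689,580 × (1 + 6.8%)^3 ≈ €840,037.00.
Price-level factor over 3 years: 1.059 × 1.074 × 1.014 = 1.153289124.
The maturity value deflated by that factor is the answer in today's purchasing power.

€728,383.70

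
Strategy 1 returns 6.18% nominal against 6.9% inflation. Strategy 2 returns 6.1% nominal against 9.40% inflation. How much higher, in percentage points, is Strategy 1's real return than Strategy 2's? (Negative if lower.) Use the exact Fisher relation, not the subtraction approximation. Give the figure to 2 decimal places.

2.34

Strategy 1 real return: 1.0618/1.069 − 1 = -0.674%.
Strategy 2 real return: 1.061/1.0940 − 1 = -3.016%.
Difference: -0.674 − (-3.016) = 2.342 pp.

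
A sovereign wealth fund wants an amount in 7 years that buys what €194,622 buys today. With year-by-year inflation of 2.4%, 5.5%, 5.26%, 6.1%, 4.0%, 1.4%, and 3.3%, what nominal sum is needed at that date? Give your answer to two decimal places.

€255,796.57

Cumulative price-level factor: 1.024 × 1.055 × 1.0526 × 1.061 × 1.040 × 1.014 × 1.033 ≈ 1.3143250391.
The nominal amount required is €194,622 scaled up by that factor.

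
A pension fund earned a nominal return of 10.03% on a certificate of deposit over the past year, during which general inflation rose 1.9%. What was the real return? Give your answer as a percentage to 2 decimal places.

Real return via the Fisher equation: (1 + 10.03%)/(1 + 1.9%) − 1 = 1.1003/1.019 − 1 ≈ 0.07978.

7.98%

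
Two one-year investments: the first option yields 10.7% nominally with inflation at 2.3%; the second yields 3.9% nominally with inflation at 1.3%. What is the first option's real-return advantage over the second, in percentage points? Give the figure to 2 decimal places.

The first option real return: 1.107/1.023 − 1 = 8.211%.
The second real return: 1.039/1.013 − 1 = 2.567%.
Difference: 8.211 − 2.567 = 5.644 pp.

5.64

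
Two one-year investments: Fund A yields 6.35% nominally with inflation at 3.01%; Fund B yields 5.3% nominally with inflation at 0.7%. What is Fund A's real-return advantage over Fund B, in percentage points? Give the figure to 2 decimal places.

Fund A real return: 1.0635/1.0301 − 1 = 3.242%.
Fund B real return: 1.053/1.007 − 1 = 4.568%.
Difference: 3.242 − 4.568 = -1.326 pp.

-1.33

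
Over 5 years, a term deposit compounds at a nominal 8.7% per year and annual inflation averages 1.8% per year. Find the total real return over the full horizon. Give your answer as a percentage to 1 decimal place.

The annual real rate is (1+8.7%)/(1+1.8%) − 1 = 6.7780%.
Compounded over 5 years: (1 + 0.067780)^5 − 1 ≈ 0.38806.

38.8%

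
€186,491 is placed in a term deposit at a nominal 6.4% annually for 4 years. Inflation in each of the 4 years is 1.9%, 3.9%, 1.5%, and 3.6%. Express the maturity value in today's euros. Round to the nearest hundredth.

Nominal value at maturity: €186,491 × (1 + 6.4%)^4 ≈ €239,014.58.
Price-level factor over 4 years: 1.019 × 1.039 × 1.015 × 1.036 ≈ 1.1133085111.
The maturity value deflated by that factor is the answer in today's purchasing power.

€214,688.54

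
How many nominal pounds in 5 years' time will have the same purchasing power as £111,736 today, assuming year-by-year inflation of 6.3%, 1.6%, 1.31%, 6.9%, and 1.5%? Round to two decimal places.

£132,652.72

Cumulative price-level factor: 1.063 × 1.016 × 1.0131 × 1.069 × 1.015 ≈ 1.1871976692.
Multiplying £111,736 by the price-level factor gives the future nominal sum.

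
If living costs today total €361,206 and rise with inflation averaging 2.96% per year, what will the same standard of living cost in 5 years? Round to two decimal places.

€417,924.30

Cumulative price-level factor: (1+2.96%)^5 ≈ 1.1570248044.
Multiplying €361,206 by the price-level factor gives the future nominal sum.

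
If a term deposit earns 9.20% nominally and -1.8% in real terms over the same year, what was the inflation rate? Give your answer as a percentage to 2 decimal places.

11.20%

From (1+r_nom) = (1+r_real)(1+π), we get 1+π = (1 + 9.20%)/(1 − 1.8%) = 1.0920/0.982 ≈ 1.11202.
So π ≈ 11.2016%.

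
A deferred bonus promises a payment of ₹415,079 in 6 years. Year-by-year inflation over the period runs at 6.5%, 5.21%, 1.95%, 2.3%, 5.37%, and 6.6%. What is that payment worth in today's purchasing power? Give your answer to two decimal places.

₹316,218.36

Price-level factor over 6 years: 1.065 × 1.0521 × 1.0195 × 1.023 × 1.0537 × 1.066 ≈ 1.3126340838.
Purchasing power today: ₹415,079 divided by that factor.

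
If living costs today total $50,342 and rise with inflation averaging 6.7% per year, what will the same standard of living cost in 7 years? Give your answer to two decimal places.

Cumulative price-level factor: (1+6.7%)^7 ≈ 1.5745299861.
The nominal amount required is $50,342 scaled up by that factor.

$79,264.99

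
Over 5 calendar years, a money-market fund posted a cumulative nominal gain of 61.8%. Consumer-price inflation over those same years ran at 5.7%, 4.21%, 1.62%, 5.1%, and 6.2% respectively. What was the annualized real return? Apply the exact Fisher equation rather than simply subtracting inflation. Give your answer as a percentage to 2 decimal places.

Cumulative inflation factor: 1.057 × 1.0421 × 1.0162 × 1.051 × 1.062 ≈ 1.24937.
Nominal growth factor: 1.61800. Real growth factor = 1.61800 / 1.24937 ≈ 1.29505.
Annualized: 1.29505^(1/5) − 1 ≈ 0.05307.

5.31%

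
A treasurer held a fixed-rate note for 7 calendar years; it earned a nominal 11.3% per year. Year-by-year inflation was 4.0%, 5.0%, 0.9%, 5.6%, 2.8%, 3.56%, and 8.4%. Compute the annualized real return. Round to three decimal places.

Cumulative inflation factor: 1.040 × 1.050 × 1.009 × 1.056 × 1.028 × 1.0356 × 1.084 ≈ 1.34274.
Nominal growth factor: 2.11576. Real growth factor = 2.11576 / 1.34274 ≈ 1.57570.
Annualized: 1.57570^(1/7) − 1 ≈ 0.06711.

6.711%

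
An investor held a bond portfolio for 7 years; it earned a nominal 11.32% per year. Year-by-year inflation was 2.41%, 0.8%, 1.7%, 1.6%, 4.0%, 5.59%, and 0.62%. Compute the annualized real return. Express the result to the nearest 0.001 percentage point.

8.737%

Cumulative inflation factor: 1.0241 × 1.008 × 1.017 × 1.016 × 1.040 × 1.0559 × 1.0062 ≈ 1.17858.
Nominal growth factor: 2.11842. Real growth factor = 2.11842 / 1.17858 ≈ 1.79744.
Annualized: 1.79744^(1/7) − 1 ≈ 0.08737.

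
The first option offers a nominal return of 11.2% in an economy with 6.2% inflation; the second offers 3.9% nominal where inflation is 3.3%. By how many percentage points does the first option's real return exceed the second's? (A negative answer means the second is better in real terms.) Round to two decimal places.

The first option real return: 1.112/1.062 − 1 = 4.708%.
The second real return: 1.039/1.033 − 1 = 0.581%.
Difference: 4.708 − 0.581 = 4.127 pp.

4.13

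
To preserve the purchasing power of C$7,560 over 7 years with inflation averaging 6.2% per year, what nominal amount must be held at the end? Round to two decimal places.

Cumulative price-level factor: (1+6.2%)^7 ≈ 1.5236022917.
Multiplying C$7,560 by the price-level factor gives the future nominal sum.

C$11,518.43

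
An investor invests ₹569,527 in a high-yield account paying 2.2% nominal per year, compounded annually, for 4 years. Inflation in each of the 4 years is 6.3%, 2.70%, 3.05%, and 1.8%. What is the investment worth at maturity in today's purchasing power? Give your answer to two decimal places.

Nominal value at maturity: ₹569,527 × (1 + 2.2%)^4 ≈ ₹621,323.67.
Price-level factor over 4 years: 1.063 × 1.0270 × 1.0305 × 1.018 ≈ 1.1452478423.
Dividing the nominal maturity value by the price-level factor gives the value in today's money.

₹542,523.33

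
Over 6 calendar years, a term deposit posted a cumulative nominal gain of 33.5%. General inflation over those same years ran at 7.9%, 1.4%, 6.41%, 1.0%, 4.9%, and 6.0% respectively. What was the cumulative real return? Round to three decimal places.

Cumulative inflation factor: 1.079 × 1.014 × 1.0641 × 1.010 × 1.049 × 1.060 ≈ 1.30751.
Nominal growth factor: 1.33500. Real growth factor = 1.33500 / 1.30751 ≈ 1.02103.
Total real return ≈ 2.1026%.

2.103%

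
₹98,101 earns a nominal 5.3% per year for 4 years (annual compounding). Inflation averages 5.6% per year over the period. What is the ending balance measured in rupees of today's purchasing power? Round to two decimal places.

Nominal value at maturity: ₹98,101 × (1 + 5.3%)^4 ≈ ₹120,611.00.
Price-level factor over 4 years: (1 + 5.6%)^4 ≈ 1.2435282985.
Dividing the nominal maturity value by the price-level factor gives the value in today's money.

₹96,990.96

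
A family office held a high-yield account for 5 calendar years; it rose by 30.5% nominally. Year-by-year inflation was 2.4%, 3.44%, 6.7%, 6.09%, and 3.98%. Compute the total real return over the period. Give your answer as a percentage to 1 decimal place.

Cumulative inflation factor: 1.024 × 1.0344 × 1.067 × 1.0609 × 1.0398 ≈ 1.24674.
Nominal growth factor: 1.30500. Real growth factor = 1.30500 / 1.24674 ≈ 1.04673.
Total real return ≈ 4.6727%.

4.7%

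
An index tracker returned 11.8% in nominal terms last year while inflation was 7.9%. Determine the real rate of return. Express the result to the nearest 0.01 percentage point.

Real return via the Fisher equation: (1 + 11.8%)/(1 + 7.9%) − 1 = 1.118/1.079 − 1 ≈ 0.03614.

3.61%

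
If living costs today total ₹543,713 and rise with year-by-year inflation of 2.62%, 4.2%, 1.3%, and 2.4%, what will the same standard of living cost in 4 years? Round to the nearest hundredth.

Cumulative price-level factor: 1.0262 × 1.042 × 1.013 × 1.024 ≈ 1.1091981365.
Multiplying ₹543,713 by the price-level factor gives the future nominal sum.

₹603,085.45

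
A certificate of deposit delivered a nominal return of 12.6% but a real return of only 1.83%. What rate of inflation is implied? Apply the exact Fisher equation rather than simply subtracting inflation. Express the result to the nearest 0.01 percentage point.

From (1+r_nom) = (1+r_real)(1+π), we get 1+π = (1 + 12.6%)/(1 + 1.83%) = 1.126/1.0183 ≈ 1.10576.
So π ≈ 10.5765%.

10.58%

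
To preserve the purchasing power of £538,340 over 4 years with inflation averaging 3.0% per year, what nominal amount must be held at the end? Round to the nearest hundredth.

£605,906.41

Cumulative price-level factor: (1+3.0%)^4 = 1.12550881.
The nominal amount required is £538,340 scaled up by that factor.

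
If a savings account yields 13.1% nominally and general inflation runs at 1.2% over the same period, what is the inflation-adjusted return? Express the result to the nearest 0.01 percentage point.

11.76%

Real return via the Fisher equation: (1 + 13.1%)/(1 + 1.2%) − 1 = 1.131/1.012 − 1 ≈ 0.11759.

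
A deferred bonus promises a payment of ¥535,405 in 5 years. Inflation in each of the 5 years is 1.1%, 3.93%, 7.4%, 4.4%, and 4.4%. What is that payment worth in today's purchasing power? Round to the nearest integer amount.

¥435,296

Price-level factor over 5 years: 1.011 × 1.0393 × 1.074 × 1.044 × 1.044 ≈ 1.2299780512.
Purchasing power today: ¥535,405 divided by that factor.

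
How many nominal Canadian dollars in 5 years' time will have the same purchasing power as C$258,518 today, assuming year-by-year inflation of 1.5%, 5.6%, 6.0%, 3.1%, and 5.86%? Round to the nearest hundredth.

Cumulative price-level factor: 1.015 × 1.056 × 1.060 × 1.031 × 1.0586 ≈ 1.2400134067.
The nominal amount required is C$258,518 scaled up by that factor.

C$320,565.79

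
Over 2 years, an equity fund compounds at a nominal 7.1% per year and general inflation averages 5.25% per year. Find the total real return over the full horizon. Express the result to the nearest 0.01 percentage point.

3.55%

The annual real rate is (1+7.1%)/(1+5.25%) − 1 = 1.7577%.
Compounded over 2 years: (1 + 0.017577)^2 − 1 ≈ 0.03546.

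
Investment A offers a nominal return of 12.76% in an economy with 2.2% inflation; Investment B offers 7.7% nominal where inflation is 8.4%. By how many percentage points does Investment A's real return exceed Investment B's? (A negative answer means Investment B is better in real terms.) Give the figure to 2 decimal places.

Investment A real return: 1.1276/1.022 − 1 = 10.333%.
Investment B real return: 1.077/1.084 − 1 = -0.646%.
Difference: 10.333 − (-0.646) = 10.979 pp.

10.98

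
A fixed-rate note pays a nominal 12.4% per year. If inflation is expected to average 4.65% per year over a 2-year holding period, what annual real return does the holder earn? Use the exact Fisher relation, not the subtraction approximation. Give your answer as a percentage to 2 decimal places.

With constant rates the annual real return is the same each year: (1+12.4%)/(1+4.65%) − 1 = 0.07406.

7.41%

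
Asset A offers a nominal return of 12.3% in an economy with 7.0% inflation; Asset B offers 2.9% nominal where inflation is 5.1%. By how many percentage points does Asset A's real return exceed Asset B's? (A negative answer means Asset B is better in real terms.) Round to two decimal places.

Asset A real return: 1.123/1.070 − 1 = 4.953%.
Asset B real return: 1.029/1.051 − 1 = -2.093%.
Difference: 4.953 − (-2.093) = 7.046 pp.

7.05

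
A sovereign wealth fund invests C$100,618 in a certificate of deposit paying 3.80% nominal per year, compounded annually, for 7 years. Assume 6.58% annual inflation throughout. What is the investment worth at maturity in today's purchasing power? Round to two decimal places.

C$83,623.27

Nominal value at maturity: C$100,618 × (1 + 3.80%)^7 ≈ C$130,634.28.
Price-level factor over 7 years: (1 + 6.58%)^7 ≈ 1.5621761797.
Dividing the nominal maturity value by the price-level factor gives the value in today's money.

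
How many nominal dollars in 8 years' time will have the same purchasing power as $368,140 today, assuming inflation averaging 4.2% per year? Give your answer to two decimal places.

Cumulative price-level factor: (1+4.2%)^8 ≈ 1.3897662210.
The nominal amount required is $368,140 scaled up by that factor.

$511,628.54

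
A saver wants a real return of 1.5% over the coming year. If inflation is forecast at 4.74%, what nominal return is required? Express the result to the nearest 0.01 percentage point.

6.31%

By the Fisher equation, 1 + r_nom = (1 + 1.5%)(1 + 4.74%) = 1.015 × 1.0474 = 1.063111.
So r_nom = 6.3111%.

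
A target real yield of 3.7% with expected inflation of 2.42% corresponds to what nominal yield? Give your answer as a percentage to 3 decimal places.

6.210%

By the Fisher equation, 1 + r_nom = (1 + 3.7%)(1 + 2.42%) = 1.037 × 1.0242 = 1.0620954.
So r_nom = 6.20954%.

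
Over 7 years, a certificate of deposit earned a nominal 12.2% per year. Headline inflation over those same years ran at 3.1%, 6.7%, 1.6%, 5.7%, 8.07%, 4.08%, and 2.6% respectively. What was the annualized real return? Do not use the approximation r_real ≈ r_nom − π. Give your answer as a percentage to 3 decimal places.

Cumulative inflation factor: 1.031 × 1.067 × 1.016 × 1.057 × 1.0807 × 1.0408 × 1.026 ≈ 1.36336.
Nominal growth factor: 2.23846. Real growth factor = 2.23846 / 1.36336 ≈ 1.64187.
Annualized: 1.64187^(1/7) − 1 ≈ 0.07340.

7.340%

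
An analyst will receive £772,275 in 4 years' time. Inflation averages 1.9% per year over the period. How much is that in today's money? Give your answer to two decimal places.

Price-level factor over 4 years: (1 + 1.9%)^4 ≈ 1.0781935663.
Purchasing power today: £772,275 divided by that factor.

£716,267.49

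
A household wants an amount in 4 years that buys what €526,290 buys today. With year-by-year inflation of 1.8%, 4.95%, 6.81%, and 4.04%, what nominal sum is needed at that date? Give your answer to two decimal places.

€624,838.24

Cumulative price-level factor: 1.018 × 1.0495 × 1.0681 × 1.0404 ≈ 1.1872508236.
Multiplying €526,290 by the price-level factor gives the future nominal sum.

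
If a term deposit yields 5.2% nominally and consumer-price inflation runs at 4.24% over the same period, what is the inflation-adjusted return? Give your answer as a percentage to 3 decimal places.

0.921%

Real return via the Fisher equation: (1 + 5.2%)/(1 + 4.24%) − 1 = 1.052/1.0424 − 1 ≈ 0.00921.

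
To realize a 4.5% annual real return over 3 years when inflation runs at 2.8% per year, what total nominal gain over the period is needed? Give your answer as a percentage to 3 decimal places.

Required annual nominal rate: (1+4.5%)(1+2.8%) − 1 = 7.426%.
Cumulative over 3 years: (1 + 0.07426)^3 − 1 ≈ 0.23973.

23.973%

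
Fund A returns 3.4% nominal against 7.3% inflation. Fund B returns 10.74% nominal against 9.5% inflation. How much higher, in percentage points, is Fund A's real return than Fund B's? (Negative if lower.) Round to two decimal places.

-4.77

Fund A real return: 1.034/1.073 − 1 = -3.635%.
Fund B real return: 1.1074/1.095 − 1 = 1.132%.
Difference: -3.635 − 1.132 = -4.767 pp.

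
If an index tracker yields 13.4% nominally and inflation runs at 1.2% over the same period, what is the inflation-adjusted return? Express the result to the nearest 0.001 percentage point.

12.055%

Real return via the Fisher equation: (1 + 13.4%)/(1 + 1.2%) − 1 = 1.134/1.012 − 1 ≈ 0.12055.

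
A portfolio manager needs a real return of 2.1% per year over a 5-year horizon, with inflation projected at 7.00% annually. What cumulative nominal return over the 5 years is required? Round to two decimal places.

55.61%

Required annual nominal rate: (1+2.1%)(1+7.00%) − 1 = 9.247%.
Cumulative over 5 years: (1 + 0.09247)^5 − 1 ≈ 0.55614.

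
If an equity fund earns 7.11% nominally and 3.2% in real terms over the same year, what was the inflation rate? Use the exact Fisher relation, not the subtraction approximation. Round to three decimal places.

From (1+r_nom) = (1+r_real)(1+π), we get 1+π = (1 + 7.11%)/(1 + 3.2%) = 1.0711/1.032 ≈ 1.03789.
So π ≈ 3.7888%.

3.789%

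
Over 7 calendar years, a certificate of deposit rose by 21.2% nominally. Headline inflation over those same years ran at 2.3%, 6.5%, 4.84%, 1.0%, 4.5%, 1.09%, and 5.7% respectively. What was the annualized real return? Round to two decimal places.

Cumulative inflation factor: 1.023 × 1.065 × 1.0484 × 1.010 × 1.045 × 1.0109 × 1.057 ≈ 1.28817.
Nominal growth factor: 1.21200. Real growth factor = 1.21200 / 1.28817 ≈ 0.94087.
Annualized: 0.94087^(1/7) − 1 ≈ -0.00867.

-0.87%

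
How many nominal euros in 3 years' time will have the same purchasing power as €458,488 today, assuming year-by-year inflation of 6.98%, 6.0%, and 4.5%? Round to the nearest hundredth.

Cumulative price-level factor: 1.0698 × 1.060 × 1.045 = 1.18501746.
Multiplying €458,488 by the price-level factor gives the future nominal sum.

€543,316.29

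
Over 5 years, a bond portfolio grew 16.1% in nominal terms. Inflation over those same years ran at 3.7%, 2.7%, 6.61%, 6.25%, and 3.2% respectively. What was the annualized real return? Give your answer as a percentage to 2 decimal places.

-1.39%

Cumulative inflation factor: 1.037 × 1.027 × 1.0661 × 1.0625 × 1.032 ≈ 1.24496.
Nominal growth factor: 1.16100. Real growth factor = 1.16100 / 1.24496 ≈ 0.93256.
Annualized: 0.93256^(1/5) − 1 ≈ -0.01387.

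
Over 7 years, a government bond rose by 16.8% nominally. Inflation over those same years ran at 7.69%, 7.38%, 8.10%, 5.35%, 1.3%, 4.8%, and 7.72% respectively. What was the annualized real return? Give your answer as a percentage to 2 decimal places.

-3.57%

Cumulative inflation factor: 1.0769 × 1.0738 × 1.0810 × 1.0535 × 1.013 × 1.048 × 1.0772 ≈ 1.50600.
Nominal growth factor: 1.16800. Real growth factor = 1.16800 / 1.50600 ≈ 0.77556.
Annualized: 0.77556^(1/7) − 1 ≈ -0.03566.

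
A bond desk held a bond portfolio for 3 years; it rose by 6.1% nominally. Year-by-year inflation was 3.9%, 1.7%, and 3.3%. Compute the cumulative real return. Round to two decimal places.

Cumulative inflation factor: 1.039 × 1.017 × 1.033 ≈ 1.09153.
Nominal growth factor: 1.06100. Real growth factor = 1.06100 / 1.09153 ≈ 0.97203.
Total real return ≈ -2.7972%.

-2.80%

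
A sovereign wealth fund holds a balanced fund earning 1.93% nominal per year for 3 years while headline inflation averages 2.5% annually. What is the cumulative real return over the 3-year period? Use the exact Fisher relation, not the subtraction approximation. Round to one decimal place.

The annual real rate is (1+1.93%)/(1+2.5%) − 1 = -0.5561%.
Compounded over 3 years: (1 + -0.005561)^3 − 1 ≈ -0.01659.

-1.7%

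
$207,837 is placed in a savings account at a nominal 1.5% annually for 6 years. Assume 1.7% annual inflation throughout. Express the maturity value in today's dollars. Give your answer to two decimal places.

$205,396.67

Nominal value at maturity: $207,837 × (1 + 1.5%)^6 ≈ $227,257.97.
Price-level factor over 6 years: (1 + 1.7%)^6 ≈ 1.1064345214.
The maturity value deflated by that factor is the answer in today's purchasing power.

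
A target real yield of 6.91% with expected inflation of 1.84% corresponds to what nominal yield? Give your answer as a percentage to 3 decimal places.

8.877%

By the Fisher equation, 1 + r_nom = (1 + 6.91%)(1 + 1.84%) = 1.0691 × 1.0184 = 1.08877144.
So r_nom = 8.877144%.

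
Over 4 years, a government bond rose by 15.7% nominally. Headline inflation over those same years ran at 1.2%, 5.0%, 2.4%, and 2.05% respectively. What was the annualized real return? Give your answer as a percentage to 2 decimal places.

1.03%

Cumulative inflation factor: 1.012 × 1.050 × 1.024 × 1.0205 ≈ 1.11041.
Nominal growth factor: 1.15700. Real growth factor = 1.15700 / 1.11041 ≈ 1.04196.
Annualized: 1.04196^(1/4) − 1 ≈ 0.01033.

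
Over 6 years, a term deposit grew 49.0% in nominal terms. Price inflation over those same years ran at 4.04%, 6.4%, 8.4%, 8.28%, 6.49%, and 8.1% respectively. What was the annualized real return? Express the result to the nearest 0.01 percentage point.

-0.06%

Cumulative inflation factor: 1.0404 × 1.064 × 1.084 × 1.0828 × 1.0649 × 1.081 ≈ 1.49573.
Nominal growth factor: 1.49000. Real growth factor = 1.49000 / 1.49573 ≈ 0.99617.
Annualized: 0.99617^(1/6) − 1 ≈ -0.00064.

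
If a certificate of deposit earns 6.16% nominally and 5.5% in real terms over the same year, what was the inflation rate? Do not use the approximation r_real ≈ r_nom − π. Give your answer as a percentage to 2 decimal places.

From (1+r_nom) = (1+r_real)(1+π), we get 1+π = (1 + 6.16%)/(1 + 5.5%) = 1.0616/1.055 ≈ 1.00626.
So π ≈ 0.6256%.

0.63%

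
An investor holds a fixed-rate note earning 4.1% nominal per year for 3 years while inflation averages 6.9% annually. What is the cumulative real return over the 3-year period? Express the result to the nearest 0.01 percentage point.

-7.65%

The annual real rate is (1+4.1%)/(1+6.9%) − 1 = -2.6193%.
Compounded over 3 years: (1 + -0.026193)^3 − 1 ≈ -0.07654.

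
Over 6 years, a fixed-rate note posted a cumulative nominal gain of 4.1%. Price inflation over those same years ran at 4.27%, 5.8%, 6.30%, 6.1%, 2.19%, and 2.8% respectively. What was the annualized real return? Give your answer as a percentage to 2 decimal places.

-3.72%

Cumulative inflation factor: 1.0427 × 1.058 × 1.0630 × 1.061 × 1.0219 × 1.028 ≈ 1.30706.
Nominal growth factor: 1.04100. Real growth factor = 1.04100 / 1.30706 ≈ 0.79644.
Annualized: 0.79644^(1/6) − 1 ≈ -0.03722.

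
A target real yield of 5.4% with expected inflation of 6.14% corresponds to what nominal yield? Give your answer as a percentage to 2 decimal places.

By the Fisher equation, 1 + r_nom = (1 + 5.4%)(1 + 6.14%) = 1.054 × 1.0614 = 1.1187156.
So r_nom = 11.87156%.

11.87%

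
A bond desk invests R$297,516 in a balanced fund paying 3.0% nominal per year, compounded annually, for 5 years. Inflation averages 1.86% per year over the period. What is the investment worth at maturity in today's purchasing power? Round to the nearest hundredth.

R$314,541.60

Nominal value at maturity: R$297,516 × (1 + 3.0%)^5 ≈ R$344,902.59.
Price-level factor over 5 years: (1 + 1.86%)^5 ≈ 1.0965245492.
The maturity value deflated by that factor is the answer in today's purchasing power.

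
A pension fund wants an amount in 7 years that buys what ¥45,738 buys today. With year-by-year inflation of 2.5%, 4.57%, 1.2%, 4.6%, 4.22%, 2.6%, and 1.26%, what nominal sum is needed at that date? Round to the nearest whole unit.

¥56,190

Cumulative price-level factor: 1.025 × 1.0457 × 1.012 × 1.046 × 1.0422 × 1.026 × 1.0126 ≈ 1.2285123398.
Multiplying ¥45,738 by the price-level factor gives the future nominal sum.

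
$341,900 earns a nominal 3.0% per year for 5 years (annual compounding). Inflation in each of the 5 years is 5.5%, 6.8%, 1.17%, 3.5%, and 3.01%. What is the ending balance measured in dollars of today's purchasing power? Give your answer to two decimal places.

Nominal value at maturity: $341,900 × (1 + 3.0%)^5 ≈ $396,355.81.
Price-level factor over 5 years: 1.055 × 1.068 × 1.0117 × 1.035 × 1.0301 ≈ 1.2153327448.
Dividing the nominal maturity value by the price-level factor gives the value in today's money.

$326,129.46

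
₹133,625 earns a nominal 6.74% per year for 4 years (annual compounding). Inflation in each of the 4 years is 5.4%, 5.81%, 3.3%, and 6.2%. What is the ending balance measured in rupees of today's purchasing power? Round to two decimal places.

Nominal value at maturity: ₹133,625 × (1 + 6.74%)^4 ≈ ₹173,458.87.
Price-level factor over 4 years: 1.054 × 1.0581 × 1.033 × 1.062 ≈ 1.2234667287.
The maturity value deflated by that factor is the answer in today's purchasing power.

₹141,776.53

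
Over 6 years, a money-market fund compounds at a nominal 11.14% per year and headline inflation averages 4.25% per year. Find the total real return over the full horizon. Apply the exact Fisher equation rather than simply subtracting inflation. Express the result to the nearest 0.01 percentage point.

46.81%

The annual real rate is (1+11.14%)/(1+4.25%) − 1 = 6.6091%.
Compounded over 6 years: (1 + 0.066091)^6 − 1 ≈ 0.46813.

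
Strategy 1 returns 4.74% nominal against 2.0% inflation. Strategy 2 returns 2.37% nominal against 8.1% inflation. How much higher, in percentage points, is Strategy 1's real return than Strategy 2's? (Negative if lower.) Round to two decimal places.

7.99

Strategy 1 real return: 1.0474/1.020 − 1 = 2.686%.
Strategy 2 real return: 1.0237/1.081 − 1 = -5.301%.
Difference: 2.686 − (-5.301) = 7.987 pp.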